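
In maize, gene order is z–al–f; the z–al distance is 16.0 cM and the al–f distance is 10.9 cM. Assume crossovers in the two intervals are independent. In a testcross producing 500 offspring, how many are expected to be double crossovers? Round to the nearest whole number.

9

Map distances give recombination frequencies of 0.160 and 0.109 for the two intervals.
With no interference, expected double-crossover frequency = 0.160 × 0.109 = 0.01744.
Expected number = 0.01744 × 500 = 8.72 ≈ 9.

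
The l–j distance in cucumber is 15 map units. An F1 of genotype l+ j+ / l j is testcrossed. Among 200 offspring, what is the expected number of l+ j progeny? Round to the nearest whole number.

15

A map distance of 15 map units corresponds to a recombination frequency of 0.150.
The F1 is l+ j+ / l j, so l+ j is a recombinant gamete class with expected frequency r/2 = 0.150/2 = 0.0750.
Expected number = 0.0750 × 200 = 15.00 ≈ 15.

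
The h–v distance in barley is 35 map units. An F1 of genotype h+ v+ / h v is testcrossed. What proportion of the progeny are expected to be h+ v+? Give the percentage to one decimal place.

32.5%

A map distance of 35 map units corresponds to a recombination frequency of 0.350.
The F1 is h+ v+ / h v, so h+ v+ is a parental gamete class with expected frequency (1 − r)/2 = 0.650/2 = 0.3250.
That is 0.3250 = 32.5% of the progeny.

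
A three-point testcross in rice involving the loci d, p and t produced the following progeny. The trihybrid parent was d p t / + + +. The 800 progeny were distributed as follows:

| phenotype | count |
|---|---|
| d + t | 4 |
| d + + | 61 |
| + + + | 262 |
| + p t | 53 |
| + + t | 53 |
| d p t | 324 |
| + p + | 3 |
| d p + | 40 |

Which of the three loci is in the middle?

p

The two rarest classes, d + t and + p +, are the double crossovers. Comparing them with the parentals, only the p allele has switched, so p is the middle locus and the order is d – p – t.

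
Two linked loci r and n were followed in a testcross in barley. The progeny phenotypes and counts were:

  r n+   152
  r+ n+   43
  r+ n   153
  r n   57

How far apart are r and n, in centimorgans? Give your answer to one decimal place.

The two most frequent classes, r+ n (153) and r n+ (152), are the parental types, so the F1 was r+ n / r n+.
The recombinant classes are r+ n+ and r n: 43 + 57 = 100.
Recombination frequency = 100/405 = 0.2469 ≈ 24.7%, i.e. 24.7 centimorgans.

24.7 centimorgans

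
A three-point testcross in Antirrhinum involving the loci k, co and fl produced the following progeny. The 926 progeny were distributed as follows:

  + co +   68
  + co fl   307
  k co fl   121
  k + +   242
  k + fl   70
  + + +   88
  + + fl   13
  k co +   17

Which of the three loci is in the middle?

The two most frequent reciprocal classes, + co fl and k + +, are the parental types, so the F1 was + co fl / k + +.
The two rarest classes, + + fl and k co +, are the double crossovers. Comparing them with the parentals, only the co allele has switched, so co is the middle locus and the order is k – co – fl.

co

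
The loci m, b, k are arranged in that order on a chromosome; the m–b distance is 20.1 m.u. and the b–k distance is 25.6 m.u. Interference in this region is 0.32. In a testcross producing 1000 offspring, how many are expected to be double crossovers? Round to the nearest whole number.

35

Map distances give recombination frequencies of 0.201 and 0.256 for the two intervals.
With interference 0.32 (so coincidence = 0.68), expected double-crossover frequency = 0.201 × 0.256 × 0.68 = 0.03499.
Expected number = 0.03499 × 1000 = 34.99 ≈ 35.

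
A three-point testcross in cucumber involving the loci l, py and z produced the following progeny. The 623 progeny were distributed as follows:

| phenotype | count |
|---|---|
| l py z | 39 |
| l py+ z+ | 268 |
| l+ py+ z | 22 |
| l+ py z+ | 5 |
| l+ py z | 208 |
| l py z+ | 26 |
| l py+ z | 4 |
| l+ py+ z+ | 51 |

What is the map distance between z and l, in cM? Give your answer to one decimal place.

15.9 cM

The two most frequent reciprocal classes, l py+ z+ and l+ py z, are the parental types, so the F1 was l py+ z+ / l+ py z.
The two rarest classes, l py+ z and l+ py z+, are the double crossovers. Comparing them with the parentals, only the z allele has switched, so z is the middle locus and the order is py – z – l.
Crossovers in the z–l interval produce the single-crossover classes l+ py+ z+ and l py z (51 + 39 = 90) plus the double crossovers (9).
RF(z–l) = (90 + 9) / 623 = 99/623 = 0.1589 → 15.9 cM.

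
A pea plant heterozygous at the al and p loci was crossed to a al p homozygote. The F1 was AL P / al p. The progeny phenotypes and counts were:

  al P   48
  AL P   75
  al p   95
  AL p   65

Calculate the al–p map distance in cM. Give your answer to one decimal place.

The recombinant classes are AL p and al P: 65 + 48 = 113.
Recombination frequency = 113/283 = 0.3993 ≈ 39.9%, i.e. 39.9 cM.

39.9 cM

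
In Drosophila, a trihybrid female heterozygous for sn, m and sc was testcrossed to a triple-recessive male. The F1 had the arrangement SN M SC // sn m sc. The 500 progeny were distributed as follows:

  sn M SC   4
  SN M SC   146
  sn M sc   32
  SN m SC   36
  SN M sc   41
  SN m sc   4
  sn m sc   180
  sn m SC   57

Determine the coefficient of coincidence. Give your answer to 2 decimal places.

0.50

The two rarest classes, sn M SC and SN m sc, are the double crossovers. Comparing them with the parentals, only the sn allele has switched, so sn is the middle locus and the order is m – sn – sc.
m–sn: (68 + 8)/500 = 0.1520; sn–sc: (98 + 8)/500 = 0.2120.
Expected DCO frequency = 0.1520 × 0.2120 ≈ 0.03222; observed = 8/500 ≈ 0.01600.
Coefficient of coincidence = 0.01600/0.03222 ≈ 0.50.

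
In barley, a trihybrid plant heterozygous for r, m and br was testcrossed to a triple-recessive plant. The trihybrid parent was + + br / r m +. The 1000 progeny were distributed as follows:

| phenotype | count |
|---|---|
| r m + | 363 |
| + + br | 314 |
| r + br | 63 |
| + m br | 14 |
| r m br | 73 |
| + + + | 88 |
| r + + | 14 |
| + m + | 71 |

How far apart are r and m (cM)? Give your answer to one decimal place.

The two rarest classes, + m br and r + +, are the double crossovers. Comparing them with the parentals, only the m allele has switched, so m is the middle locus and the order is br – m – r.
Crossovers in the m–r interval produce the single-crossover classes r + br and + m + (63 + 71 = 134) plus the double crossovers (28).
RF(m–r) = (134 + 28) / 1000 = 162/1000 = 0.1620 → 16.2 cM.

16.2 cM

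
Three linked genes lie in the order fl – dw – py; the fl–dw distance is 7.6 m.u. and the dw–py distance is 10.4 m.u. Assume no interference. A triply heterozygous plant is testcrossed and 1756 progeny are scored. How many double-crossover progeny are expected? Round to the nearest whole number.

Map distances give recombination frequencies of 0.076 and 0.104 for the two intervals.
With no interference, expected double-crossover frequency = 0.076 × 0.104 = 0.00790.
Expected number = 0.00790 × 1756 = 13.88 ≈ 14.

14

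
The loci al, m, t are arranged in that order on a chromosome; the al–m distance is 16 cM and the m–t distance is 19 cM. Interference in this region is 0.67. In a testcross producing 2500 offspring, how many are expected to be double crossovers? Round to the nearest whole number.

25

Map distances give recombination frequencies of 0.160 and 0.190 for the two intervals.
With interference 0.67 (so coincidence = 0.33), expected double-crossover frequency = 0.160 × 0.190 × 0.33 = 0.01003.
Expected number = 0.01003 × 2500 = 25.08 ≈ 25.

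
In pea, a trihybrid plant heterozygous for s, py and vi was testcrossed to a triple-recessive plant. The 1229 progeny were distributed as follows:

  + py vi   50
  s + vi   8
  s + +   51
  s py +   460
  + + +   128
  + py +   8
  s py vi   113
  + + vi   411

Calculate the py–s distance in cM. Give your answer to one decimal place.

9.5 cM

The two most frequent reciprocal classes, + + vi and s py +, are the parental types, so the F1 was + + vi / s py +.
The two rarest classes, s + vi and + py +, are the double crossovers. Comparing them with the parentals, only the s allele has switched, so s is the middle locus and the order is py – s – vi.
Crossovers in the py–s interval produce the single-crossover classes + py vi and s + + (50 + 51 = 101) plus the double crossovers (16).
RF(py–s) = (101 + 16) / 1229 = 117/1229 = 0.0952 → 9.5 cM.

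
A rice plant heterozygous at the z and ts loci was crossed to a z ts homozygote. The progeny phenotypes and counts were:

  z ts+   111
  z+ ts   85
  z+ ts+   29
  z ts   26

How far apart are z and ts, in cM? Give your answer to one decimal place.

21.9 cM

The two most frequent classes, z+ ts (85) and z ts+ (111), are the parental types, so the F1 was z+ ts / z ts+.
The recombinant classes are z+ ts+ and z ts: 29 + 26 = 55.
Recombination frequency = 55/251 = 0.2191 ≈ 21.9%, i.e. 21.9 cM.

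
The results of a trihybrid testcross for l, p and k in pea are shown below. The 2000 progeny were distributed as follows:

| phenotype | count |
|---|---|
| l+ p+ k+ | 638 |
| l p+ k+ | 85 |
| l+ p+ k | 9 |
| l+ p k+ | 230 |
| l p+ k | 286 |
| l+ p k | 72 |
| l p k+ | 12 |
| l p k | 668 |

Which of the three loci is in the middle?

k

The two most frequent reciprocal classes, l p k and l+ p+ k+, are the parental types, so the F1 was l p k / l+ p+ k+.
The two rarest classes, l p k+ and l+ p+ k, are the double crossovers. Comparing them with the parentals, only the k allele has switched, so k is the middle locus and the order is l – k – p.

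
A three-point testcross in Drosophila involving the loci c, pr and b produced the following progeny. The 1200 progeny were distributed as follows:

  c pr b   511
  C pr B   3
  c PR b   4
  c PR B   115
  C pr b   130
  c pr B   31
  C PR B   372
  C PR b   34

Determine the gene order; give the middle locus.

The two most frequent reciprocal classes, C PR B and c pr b, are the parental types, so the F1 was C PR B / c pr b.
The two rarest classes, C pr B and c PR b, are the double crossovers. Comparing them with the parentals, only the pr allele has switched, so pr is the middle locus and the order is c – pr – b.

pr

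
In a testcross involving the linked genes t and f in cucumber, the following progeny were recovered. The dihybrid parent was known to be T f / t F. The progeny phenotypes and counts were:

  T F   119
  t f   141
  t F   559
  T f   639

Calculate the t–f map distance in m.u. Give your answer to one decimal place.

The recombinant classes are T F and t f: 119 + 141 = 260.
Recombination frequency = 260/1458 = 0.1783 ≈ 17.8%, i.e. 17.8 m.u.

17.8 m.u.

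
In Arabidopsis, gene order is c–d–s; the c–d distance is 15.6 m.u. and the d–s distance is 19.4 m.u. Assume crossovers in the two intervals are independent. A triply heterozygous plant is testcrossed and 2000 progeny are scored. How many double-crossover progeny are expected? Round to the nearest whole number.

61

Map distances give recombination frequencies of 0.156 and 0.194 for the two intervals.
With no interference, expected double-crossover frequency = 0.156 × 0.194 = 0.03026.
Expected number = 0.03026 × 2000 = 60.53 ≈ 61.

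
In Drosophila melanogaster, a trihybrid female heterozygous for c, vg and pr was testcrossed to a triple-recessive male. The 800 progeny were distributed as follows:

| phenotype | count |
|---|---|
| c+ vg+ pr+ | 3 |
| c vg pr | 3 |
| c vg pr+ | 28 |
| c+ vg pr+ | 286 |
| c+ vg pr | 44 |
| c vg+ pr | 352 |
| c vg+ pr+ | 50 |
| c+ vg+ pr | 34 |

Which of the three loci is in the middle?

vg

The two most frequent reciprocal classes, c vg+ pr and c+ vg pr+, are the parental types, so the F1 was c vg+ pr / c+ vg pr+.
The two rarest classes, c vg pr and c+ vg+ pr+, are the double crossovers. Comparing them with the parentals, only the vg allele has switched, so vg is the middle locus and the order is c – vg – pr.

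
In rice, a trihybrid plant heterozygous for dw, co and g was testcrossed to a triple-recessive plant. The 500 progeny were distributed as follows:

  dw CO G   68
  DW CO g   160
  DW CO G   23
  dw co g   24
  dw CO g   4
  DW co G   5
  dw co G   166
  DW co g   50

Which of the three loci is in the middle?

The two most frequent reciprocal classes, dw co G and DW CO g, are the parental types, so the F1 was dw co G / DW CO g.
The two rarest classes, DW co G and dw CO g, are the double crossovers. Comparing them with the parentals, only the dw allele has switched, so dw is the middle locus and the order is co – dw – g.

dw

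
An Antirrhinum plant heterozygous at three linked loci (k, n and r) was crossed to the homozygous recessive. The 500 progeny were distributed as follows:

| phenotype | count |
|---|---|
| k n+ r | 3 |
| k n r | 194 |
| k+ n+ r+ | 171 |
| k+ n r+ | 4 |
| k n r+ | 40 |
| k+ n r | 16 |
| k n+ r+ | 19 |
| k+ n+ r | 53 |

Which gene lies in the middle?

The two most frequent reciprocal classes, k n r and k+ n+ r+, are the parental types, so the F1 was k n r / k+ n+ r+.
The two rarest classes, k n+ r and k+ n r+, are the double crossovers. Comparing them with the parentals, only the n allele has switched, so n is the middle locus and the order is k – n – r.

n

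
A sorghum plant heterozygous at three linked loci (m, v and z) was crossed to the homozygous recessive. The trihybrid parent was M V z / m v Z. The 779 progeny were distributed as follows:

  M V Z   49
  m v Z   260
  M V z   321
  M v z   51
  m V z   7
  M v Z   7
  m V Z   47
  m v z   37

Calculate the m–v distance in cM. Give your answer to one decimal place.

14.4 cM

The two rarest classes, m V z and M v Z, are the double crossovers. Comparing them with the parentals, only the m allele has switched, so m is the middle locus and the order is v – m – z.
Crossovers in the v–m interval produce the single-crossover classes M v z and m V Z (51 + 47 = 98) plus the double crossovers (14).
RF(v–m) = (98 + 14) / 779 = 112/779 = 0.1438 → 14.4 cM.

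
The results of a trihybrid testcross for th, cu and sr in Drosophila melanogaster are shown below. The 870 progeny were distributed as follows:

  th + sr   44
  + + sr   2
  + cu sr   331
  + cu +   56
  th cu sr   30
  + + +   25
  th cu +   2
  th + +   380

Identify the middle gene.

cu

The two most frequent reciprocal classes, th + + and + cu sr, are the parental types, so the F1 was th + + / + cu sr.
The two rarest classes, th cu + and + + sr, are the double crossovers. Comparing them with the parentals, only the cu allele has switched, so cu is the middle locus and the order is sr – cu – th.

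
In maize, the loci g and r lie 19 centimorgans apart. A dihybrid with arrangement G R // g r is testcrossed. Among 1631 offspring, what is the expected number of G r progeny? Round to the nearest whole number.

A map distance of 19 centimorgans corresponds to a recombination frequency of 0.190.
The F1 is G R / g r, so G r is a recombinant gamete class with expected frequency r/2 = 0.190/2 = 0.0950.
Expected number = 0.0950 × 1631 = 154.94 ≈ 155.

155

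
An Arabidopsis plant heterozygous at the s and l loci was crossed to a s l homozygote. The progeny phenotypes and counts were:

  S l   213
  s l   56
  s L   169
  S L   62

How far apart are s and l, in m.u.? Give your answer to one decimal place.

The two most frequent classes, S l (213) and s L (169), are the parental types, so the F1 was S l / s L.
The recombinant classes are S L and s l: 62 + 56 = 118.
Recombination frequency = 118/500 = 0.2360 ≈ 23.6%, i.e. 23.6 m.u.

23.6 m.u.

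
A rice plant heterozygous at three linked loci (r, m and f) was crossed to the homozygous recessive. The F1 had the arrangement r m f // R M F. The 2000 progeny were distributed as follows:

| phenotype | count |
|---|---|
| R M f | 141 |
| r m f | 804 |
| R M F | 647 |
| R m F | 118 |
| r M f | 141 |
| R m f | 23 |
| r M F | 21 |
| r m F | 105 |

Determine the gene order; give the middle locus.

The two rarest classes, R m f and r M F, are the double crossovers. Comparing them with the parentals, only the r allele has switched, so r is the middle locus and the order is f – r – m.

r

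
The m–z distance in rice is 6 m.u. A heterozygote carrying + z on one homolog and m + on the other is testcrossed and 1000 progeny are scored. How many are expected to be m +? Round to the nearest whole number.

470

A map distance of 6 m.u. corresponds to a recombination frequency of 0.060.
The F1 is + z / m +, so m + is a parental gamete class with expected frequency (1 − r)/2 = 0.940/2 = 0.4700.
Expected number = 0.4700 × 1000 = 470.00 ≈ 470.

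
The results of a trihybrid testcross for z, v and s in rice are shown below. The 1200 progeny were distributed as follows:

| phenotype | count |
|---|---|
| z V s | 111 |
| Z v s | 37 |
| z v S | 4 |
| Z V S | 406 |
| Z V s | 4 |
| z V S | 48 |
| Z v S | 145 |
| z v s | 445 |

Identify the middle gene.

s

The two most frequent reciprocal classes, Z V S and z v s, are the parental types, so the F1 was Z V S / z v s.
The two rarest classes, Z V s and z v S, are the double crossovers. Comparing them with the parentals, only the s allele has switched, so s is the middle locus and the order is v – s – z.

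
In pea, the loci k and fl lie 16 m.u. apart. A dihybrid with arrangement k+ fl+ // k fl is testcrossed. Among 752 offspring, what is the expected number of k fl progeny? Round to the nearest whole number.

316

A map distance of 16 m.u. corresponds to a recombination frequency of 0.160.
The F1 is k+ fl+ / k fl, so k fl is a parental gamete class with expected frequency (1 − r)/2 = 0.840/2 = 0.4200.
Expected number = 0.4200 × 752 = 315.84 ≈ 316.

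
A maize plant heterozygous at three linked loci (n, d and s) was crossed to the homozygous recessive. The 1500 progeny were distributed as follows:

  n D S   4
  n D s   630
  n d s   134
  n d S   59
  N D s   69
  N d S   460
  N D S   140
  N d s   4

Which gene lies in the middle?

The two most frequent reciprocal classes, N d S and n D s, are the parental types, so the F1 was N d S / n D s.
The two rarest classes, N d s and n D S, are the double crossovers. Comparing them with the parentals, only the s allele has switched, so s is the middle locus and the order is d – s – n.

s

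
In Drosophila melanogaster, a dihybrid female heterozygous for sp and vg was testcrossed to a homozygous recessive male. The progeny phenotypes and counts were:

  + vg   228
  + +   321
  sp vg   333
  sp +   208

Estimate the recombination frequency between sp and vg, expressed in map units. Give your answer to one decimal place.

40.0 map units

The two most frequent classes, + + (321) and sp vg (333), are the parental types, so the F1 was + + / sp vg.
The recombinant classes are + vg and sp +: 228 + 208 = 436.
Recombination frequency = 436/1090 = 0.4000 ≈ 40.0%, i.e. 40.0 map units.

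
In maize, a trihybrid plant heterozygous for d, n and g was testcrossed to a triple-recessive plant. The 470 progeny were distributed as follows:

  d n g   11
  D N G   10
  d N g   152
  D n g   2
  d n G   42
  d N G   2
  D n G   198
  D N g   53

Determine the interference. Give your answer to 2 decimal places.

The two most frequent reciprocal classes, D n G and d N g, are the parental types, so the F1 was D n G / d N g.
The two rarest classes, D n g and d N G, are the double crossovers. Comparing them with the parentals, only the g allele has switched, so g is the middle locus and the order is d – g – n.
d–g: (95 + 4)/470 = 0.2106; g–n: (21 + 4)/470 = 0.0532.
Expected DCO frequency = 0.2106 × 0.0532 ≈ 0.01120; observed = 4/470 ≈ 0.00851.
Coefficient of coincidence = 0.00851/0.01120 ≈ 0.76; interference = 1 − 0.76 = 0.24.

0.24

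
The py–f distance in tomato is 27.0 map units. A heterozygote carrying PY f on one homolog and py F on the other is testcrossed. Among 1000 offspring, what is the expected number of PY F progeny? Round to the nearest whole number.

135

A map distance of 27.0 map units corresponds to a recombination frequency of 0.270.
The F1 is PY f / py F, so PY F is a recombinant gamete class with expected frequency r/2 = 0.270/2 = 0.1350.
Expected number = 0.1350 × 1000 = 135.00 ≈ 135.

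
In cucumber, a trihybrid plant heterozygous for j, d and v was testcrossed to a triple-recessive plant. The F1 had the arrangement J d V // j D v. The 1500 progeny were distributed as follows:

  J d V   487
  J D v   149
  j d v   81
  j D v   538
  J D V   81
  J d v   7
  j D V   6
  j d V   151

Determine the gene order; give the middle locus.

v

The two rarest classes, J d v and j D V, are the double crossovers. Comparing them with the parentals, only the v allele has switched, so v is the middle locus and the order is j – v – d.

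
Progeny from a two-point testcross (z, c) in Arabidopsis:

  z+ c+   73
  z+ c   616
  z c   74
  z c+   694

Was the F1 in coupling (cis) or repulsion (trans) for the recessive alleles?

The two most frequent classes are z+ c (616) and z c+ (694); these are the parental (non-recombinant) types.
So the F1 carried z+ c on one chromosome and z c+ on the other — the recessive alleles are on opposite chromosomes (trans / repulsion).

trans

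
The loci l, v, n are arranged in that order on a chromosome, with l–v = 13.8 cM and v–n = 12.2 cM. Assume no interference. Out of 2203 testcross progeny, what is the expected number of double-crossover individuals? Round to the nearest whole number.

Map distances give recombination frequencies of 0.138 and 0.122 for the two intervals.
With no interference, expected double-crossover frequency = 0.138 × 0.122 = 0.01684.
Expected number = 0.01684 × 2203 = 37.09 ≈ 37.

37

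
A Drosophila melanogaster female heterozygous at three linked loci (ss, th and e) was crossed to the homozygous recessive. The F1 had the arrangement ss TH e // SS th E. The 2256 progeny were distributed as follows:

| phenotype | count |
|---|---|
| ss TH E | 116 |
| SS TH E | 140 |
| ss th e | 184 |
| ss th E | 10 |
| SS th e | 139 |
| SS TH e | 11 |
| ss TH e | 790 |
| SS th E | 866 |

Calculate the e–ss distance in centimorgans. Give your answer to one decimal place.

12.2 centimorgans

The two rarest classes, SS TH e and ss th E, are the double crossovers. Comparing them with the parentals, only the ss allele has switched, so ss is the middle locus and the order is e – ss – th.
Crossovers in the e–ss interval produce the single-crossover classes ss TH E and SS th e (116 + 139 = 255) plus the double crossovers (21).
RF(e–ss) = (255 + 21) / 2256 = 276/2256 = 0.1223 → 12.2 centimorgans.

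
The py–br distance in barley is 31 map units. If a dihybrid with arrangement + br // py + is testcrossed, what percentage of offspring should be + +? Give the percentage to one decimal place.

15.5%

A map distance of 31 map units corresponds to a recombination frequency of 0.310.
The F1 is + br / py +, so + + is a recombinant gamete class with expected frequency r/2 = 0.310/2 = 0.1550.
That is 0.1550 = 15.5% of the progeny.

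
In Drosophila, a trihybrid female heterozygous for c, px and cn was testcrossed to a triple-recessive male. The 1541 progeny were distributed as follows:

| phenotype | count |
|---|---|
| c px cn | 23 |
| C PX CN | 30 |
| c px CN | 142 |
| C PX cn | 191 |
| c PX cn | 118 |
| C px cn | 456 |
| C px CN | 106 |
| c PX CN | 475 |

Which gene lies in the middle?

c

The two most frequent reciprocal classes, c PX CN and C px cn, are the parental types, so the F1 was c PX CN / C px cn.
The two rarest classes, C PX CN and c px cn, are the double crossovers. Comparing them with the parentals, only the c allele has switched, so c is the middle locus and the order is px – c – cn.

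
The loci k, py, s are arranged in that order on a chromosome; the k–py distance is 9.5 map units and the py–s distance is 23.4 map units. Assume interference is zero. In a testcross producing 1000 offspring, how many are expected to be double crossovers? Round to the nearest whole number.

Map distances give recombination frequencies of 0.095 and 0.234 for the two intervals.
With no interference, expected double-crossover frequency = 0.095 × 0.234 = 0.02223.
Expected number = 0.02223 × 1000 = 22.23 ≈ 22.

22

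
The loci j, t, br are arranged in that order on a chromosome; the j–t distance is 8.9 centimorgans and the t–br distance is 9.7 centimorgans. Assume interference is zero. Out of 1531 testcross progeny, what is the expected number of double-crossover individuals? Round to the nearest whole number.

Map distances give recombination frequencies of 0.089 and 0.097 for the two intervals.
With no interference, expected double-crossover frequency = 0.089 × 0.097 = 0.00863.
Expected number = 0.00863 × 1531 = 13.22 ≈ 13.

13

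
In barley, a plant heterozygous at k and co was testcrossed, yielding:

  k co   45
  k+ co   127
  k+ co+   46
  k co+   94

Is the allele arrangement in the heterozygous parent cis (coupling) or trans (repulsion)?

trans

The two most frequent classes are k+ co (127) and k co+ (94); these are the parental (non-recombinant) types.
So the F1 carried k+ co on one chromosome and k co+ on the other — the recessive alleles are on opposite chromosomes (trans / repulsion).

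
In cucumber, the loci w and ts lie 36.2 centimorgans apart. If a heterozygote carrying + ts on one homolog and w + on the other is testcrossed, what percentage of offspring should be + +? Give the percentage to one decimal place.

A map distance of 36.2 centimorgans corresponds to a recombination frequency of 0.362.
The F1 is + ts / w +, so + + is a recombinant gamete class with expected frequency r/2 = 0.362/2 = 0.1810.
That is 0.1810 = 18.1% of the progeny.

18.1%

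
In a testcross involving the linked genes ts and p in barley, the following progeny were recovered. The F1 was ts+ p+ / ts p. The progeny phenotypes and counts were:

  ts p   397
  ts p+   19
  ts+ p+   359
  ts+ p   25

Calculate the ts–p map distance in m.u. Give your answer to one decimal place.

5.5 m.u.

The recombinant classes are ts+ p and ts p+: 25 + 19 = 44.
Recombination frequency = 44/800 = 0.0550 ≈ 5.5%, i.e. 5.5 m.u.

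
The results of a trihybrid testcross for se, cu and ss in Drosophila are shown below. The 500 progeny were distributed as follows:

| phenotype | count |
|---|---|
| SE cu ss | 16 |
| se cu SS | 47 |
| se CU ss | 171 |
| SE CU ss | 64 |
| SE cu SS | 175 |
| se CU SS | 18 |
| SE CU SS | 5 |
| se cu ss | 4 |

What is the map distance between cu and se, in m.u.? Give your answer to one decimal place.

The two most frequent reciprocal classes, se CU ss and SE cu SS, are the parental types, so the F1 was se CU ss / SE cu SS.
The two rarest classes, se cu ss and SE CU SS, are the double crossovers. Comparing them with the parentals, only the cu allele has switched, so cu is the middle locus and the order is se – cu – ss.
Crossovers in the se–cu interval produce the single-crossover classes SE CU ss and se cu SS (64 + 47 = 111) plus the double crossovers (9).
RF(se–cu) = (111 + 9) / 500 = 120/500 = 0.2400 → 24.0 m.u.

24.0 m.u.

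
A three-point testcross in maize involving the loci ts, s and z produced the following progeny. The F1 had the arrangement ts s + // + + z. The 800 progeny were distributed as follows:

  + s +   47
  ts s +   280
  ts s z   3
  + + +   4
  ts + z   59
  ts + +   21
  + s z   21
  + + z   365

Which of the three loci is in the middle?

The two rarest classes, ts s z and + + +, are the double crossovers. Comparing them with the parentals, only the z allele has switched, so z is the middle locus and the order is s – z – ts.

z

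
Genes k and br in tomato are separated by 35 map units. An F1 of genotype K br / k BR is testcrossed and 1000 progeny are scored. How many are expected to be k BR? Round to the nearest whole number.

325

A map distance of 35 map units corresponds to a recombination frequency of 0.350.
The F1 is K br / k BR, so k BR is a parental gamete class with expected frequency (1 − r)/2 = 0.650/2 = 0.3250.
Expected number = 0.3250 × 1000 = 325.00 ≈ 325.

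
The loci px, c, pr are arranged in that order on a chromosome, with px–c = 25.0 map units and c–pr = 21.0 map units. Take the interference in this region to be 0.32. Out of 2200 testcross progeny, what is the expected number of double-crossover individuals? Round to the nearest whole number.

79

Map distances give recombination frequencies of 0.250 and 0.210 for the two intervals.
With interference 0.32 (so coincidence = 0.68), expected double-crossover frequency = 0.250 × 0.210 × 0.68 = 0.03570.
Expected number = 0.03570 × 2200 = 78.54 ≈ 79.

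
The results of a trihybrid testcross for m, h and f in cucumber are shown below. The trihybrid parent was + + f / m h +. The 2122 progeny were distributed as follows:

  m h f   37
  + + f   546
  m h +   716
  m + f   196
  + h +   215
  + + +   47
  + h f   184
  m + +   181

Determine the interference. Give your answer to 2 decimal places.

0.20

The two rarest classes, + + + and m h f, are the double crossovers. Comparing them with the parentals, only the f allele has switched, so f is the middle locus and the order is h – f – m.
h–f: (365 + 84)/2122 = 0.2116; f–m: (411 + 84)/2122 = 0.2333.
Expected DCO frequency = 0.2116 × 0.2333 ≈ 0.04937; observed = 84/2122 ≈ 0.03959.
Coefficient of coincidence = 0.03959/0.04937 ≈ 0.80; interference = 1 − 0.80 = 0.20.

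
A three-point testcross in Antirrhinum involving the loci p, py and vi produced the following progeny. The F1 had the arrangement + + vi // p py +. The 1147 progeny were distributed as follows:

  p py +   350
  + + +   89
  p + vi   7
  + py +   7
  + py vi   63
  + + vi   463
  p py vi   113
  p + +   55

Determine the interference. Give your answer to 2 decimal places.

The two rarest classes, p + vi and + py +, are the double crossovers. Comparing them with the parentals, only the p allele has switched, so p is the middle locus and the order is vi – p – py.
vi–p: (202 + 14)/1147 = 0.1883; p–py: (118 + 14)/1147 = 0.1151.
Expected DCO frequency = 0.1883 × 0.1151 ≈ 0.02167; observed = 14/1147 ≈ 0.01221.
Coefficient of coincidence = 0.01221/0.02167 ≈ 0.56; interference = 1 − 0.56 = 0.44.

0.44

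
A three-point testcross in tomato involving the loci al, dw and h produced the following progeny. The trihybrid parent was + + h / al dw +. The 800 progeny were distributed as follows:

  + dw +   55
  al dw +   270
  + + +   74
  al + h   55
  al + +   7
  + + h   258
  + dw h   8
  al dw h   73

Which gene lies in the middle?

dw

The two rarest classes, + dw h and al + +, are the double crossovers. Comparing them with the parentals, only the dw allele has switched, so dw is the middle locus and the order is al – dw – h.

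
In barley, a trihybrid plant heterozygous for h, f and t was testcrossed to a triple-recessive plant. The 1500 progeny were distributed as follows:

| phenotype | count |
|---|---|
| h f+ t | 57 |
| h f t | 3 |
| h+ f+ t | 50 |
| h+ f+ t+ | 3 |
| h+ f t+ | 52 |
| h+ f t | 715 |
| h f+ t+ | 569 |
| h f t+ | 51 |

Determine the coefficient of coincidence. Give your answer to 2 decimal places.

0.73

The two most frequent reciprocal classes, h f+ t+ and h+ f t, are the parental types, so the F1 was h f+ t+ / h+ f t.
The two rarest classes, h+ f+ t+ and h f t, are the double crossovers. Comparing them with the parentals, only the h allele has switched, so h is the middle locus and the order is t – h – f.
t–h: (109 + 6)/1500 = 0.0767; h–f: (101 + 6)/1500 = 0.0713.
Expected DCO frequency = 0.0767 × 0.0713 ≈ 0.00547; observed = 6/1500 ≈ 0.00400.
Coefficient of coincidence = 0.00400/0.00547 ≈ 0.73.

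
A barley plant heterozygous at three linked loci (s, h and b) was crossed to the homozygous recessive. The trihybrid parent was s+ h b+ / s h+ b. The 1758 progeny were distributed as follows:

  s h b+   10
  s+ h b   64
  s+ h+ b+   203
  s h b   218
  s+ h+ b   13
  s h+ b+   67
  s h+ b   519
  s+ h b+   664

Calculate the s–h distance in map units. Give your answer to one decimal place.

25.3 map units

The two rarest classes, s h b+ and s+ h+ b, are the double crossovers. Comparing them with the parentals, only the s allele has switched, so s is the middle locus and the order is h – s – b.
Crossovers in the h–s interval produce the single-crossover classes s+ h+ b+ and s h b (203 + 218 = 421) plus the double crossovers (23).
RF(h–s) = (421 + 23) / 1758 = 444/1758 = 0.2526 → 25.3 map units.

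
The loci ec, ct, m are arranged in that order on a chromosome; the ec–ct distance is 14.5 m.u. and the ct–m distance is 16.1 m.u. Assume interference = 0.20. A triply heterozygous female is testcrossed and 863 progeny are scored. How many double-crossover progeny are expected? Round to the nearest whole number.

16

Map distances give recombination frequencies of 0.145 and 0.161 for the two intervals.
With interference 0.20 (so coincidence = 0.80), expected double-crossover frequency = 0.145 × 0.161 × 0.80 = 0.01868.
Expected number = 0.01868 × 863 = 16.12 ≈ 16.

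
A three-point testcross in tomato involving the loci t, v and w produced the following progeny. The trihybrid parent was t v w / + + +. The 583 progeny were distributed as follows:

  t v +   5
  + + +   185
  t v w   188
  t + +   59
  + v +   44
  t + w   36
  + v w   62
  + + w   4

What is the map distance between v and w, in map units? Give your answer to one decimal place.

15.3 map units

The two rarest classes, t v + and + + w, are the double crossovers. Comparing them with the parentals, only the w allele has switched, so w is the middle locus and the order is t – w – v.
Crossovers in the w–v interval produce the single-crossover classes t + w and + v + (36 + 44 = 80) plus the double crossovers (9).
RF(w–v) = (80 + 9) / 583 = 89/583 = 0.1527 → 15.3 map units.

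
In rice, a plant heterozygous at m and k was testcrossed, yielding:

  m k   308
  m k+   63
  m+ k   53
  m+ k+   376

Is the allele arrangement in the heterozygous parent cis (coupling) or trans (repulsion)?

cis

The two most frequent classes are m+ k+ (376) and m k (308); these are the parental (non-recombinant) types.
So the F1 carried m+ k+ on one chromosome and m k on the other — the recessive alleles are on the same chromosome (cis / coupling).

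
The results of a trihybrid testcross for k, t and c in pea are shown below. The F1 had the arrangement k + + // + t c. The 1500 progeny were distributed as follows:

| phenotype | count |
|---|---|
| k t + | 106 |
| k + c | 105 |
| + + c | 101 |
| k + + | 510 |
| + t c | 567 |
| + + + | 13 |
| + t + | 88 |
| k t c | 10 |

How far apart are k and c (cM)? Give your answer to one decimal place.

14.4 cM

The two rarest classes, + + + and k t c, are the double crossovers. Comparing them with the parentals, only the k allele has switched, so k is the middle locus and the order is t – k – c.
Crossovers in the k–c interval produce the single-crossover classes k + c and + t + (105 + 88 = 193) plus the double crossovers (23).
RF(k–c) = (193 + 23) / 1500 = 216/1500 = 0.1440 → 14.4 cM.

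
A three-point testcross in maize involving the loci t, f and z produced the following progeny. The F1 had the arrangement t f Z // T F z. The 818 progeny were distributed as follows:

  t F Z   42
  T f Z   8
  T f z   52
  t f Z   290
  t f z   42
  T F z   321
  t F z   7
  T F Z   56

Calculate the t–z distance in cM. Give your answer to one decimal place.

The two rarest classes, T f Z and t F z, are the double crossovers. Comparing them with the parentals, only the t allele has switched, so t is the middle locus and the order is z – t – f.
Crossovers in the z–t interval produce the single-crossover classes t f z and T F Z (42 + 56 = 98) plus the double crossovers (15).
RF(z–t) = (98 + 15) / 818 = 113/818 = 0.1381 → 13.8 cM.

13.8 cM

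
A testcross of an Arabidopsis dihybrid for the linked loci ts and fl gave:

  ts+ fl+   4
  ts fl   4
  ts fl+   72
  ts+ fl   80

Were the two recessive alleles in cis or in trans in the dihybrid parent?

The two most frequent classes are ts+ fl (80) and ts fl+ (72); these are the parental (non-recombinant) types.
So the F1 carried ts+ fl on one chromosome and ts fl+ on the other — the recessive alleles are on opposite chromosomes (trans / repulsion).

trans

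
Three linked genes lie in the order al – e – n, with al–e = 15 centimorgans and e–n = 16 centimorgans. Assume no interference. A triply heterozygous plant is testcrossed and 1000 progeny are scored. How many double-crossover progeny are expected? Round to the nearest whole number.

24

Map distances give recombination frequencies of 0.150 and 0.160 for the two intervals.
With no interference, expected double-crossover frequency = 0.150 × 0.160 = 0.02400.
Expected number = 0.02400 × 1000 = 24.00 ≈ 24.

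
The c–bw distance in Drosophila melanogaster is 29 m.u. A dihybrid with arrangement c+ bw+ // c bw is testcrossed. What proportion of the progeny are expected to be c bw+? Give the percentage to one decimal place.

A map distance of 29 m.u. corresponds to a recombination frequency of 0.290.
The F1 is c+ bw+ / c bw, so c bw+ is a recombinant gamete class with expected frequency r/2 = 0.290/2 = 0.1450.
That is 0.1450 = 14.5% of the progeny.

14.5%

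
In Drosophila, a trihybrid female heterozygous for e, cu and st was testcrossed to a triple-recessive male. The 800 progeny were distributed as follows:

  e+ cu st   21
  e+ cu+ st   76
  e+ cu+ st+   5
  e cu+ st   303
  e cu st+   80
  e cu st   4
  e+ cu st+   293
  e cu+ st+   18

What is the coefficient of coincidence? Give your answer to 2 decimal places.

0.91

The two most frequent reciprocal classes, e+ cu st+ and e cu+ st, are the parental types, so the F1 was e+ cu st+ / e cu+ st.
The two rarest classes, e+ cu+ st+ and e cu st, are the double crossovers. Comparing them with the parentals, only the cu allele has switched, so cu is the middle locus and the order is e – cu – st.
e–cu: (156 + 9)/800 = 0.2062; cu–st: (39 + 9)/800 = 0.0600.
Expected DCO frequency = 0.2062 × 0.0600 ≈ 0.01237; observed = 9/800 ≈ 0.01125.
Coefficient of coincidence = 0.01125/0.01237 ≈ 0.91.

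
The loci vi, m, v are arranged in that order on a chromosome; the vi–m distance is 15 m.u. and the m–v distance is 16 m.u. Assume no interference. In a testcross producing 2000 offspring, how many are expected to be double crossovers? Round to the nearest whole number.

48

Map distances give recombination frequencies of 0.150 and 0.160 for the two intervals.
With no interference, expected double-crossover frequency = 0.150 × 0.160 = 0.02400.
Expected number = 0.02400 × 2000 = 48.00 ≈ 48.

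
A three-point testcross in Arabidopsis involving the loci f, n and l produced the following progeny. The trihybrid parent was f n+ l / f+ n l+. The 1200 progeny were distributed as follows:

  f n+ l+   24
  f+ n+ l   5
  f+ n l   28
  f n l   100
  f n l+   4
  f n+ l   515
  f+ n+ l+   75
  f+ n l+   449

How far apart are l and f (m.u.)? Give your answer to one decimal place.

5.1 m.u.

The two rarest classes, f+ n+ l and f n l+, are the double crossovers. Comparing them with the parentals, only the f allele has switched, so f is the middle locus and the order is l – f – n.
Crossovers in the l–f interval produce the single-crossover classes f n+ l+ and f+ n l (24 + 28 = 52) plus the double crossovers (9).
RF(l–f) = (52 + 9) / 1200 = 61/1200 = 0.0508 → 5.1 m.u.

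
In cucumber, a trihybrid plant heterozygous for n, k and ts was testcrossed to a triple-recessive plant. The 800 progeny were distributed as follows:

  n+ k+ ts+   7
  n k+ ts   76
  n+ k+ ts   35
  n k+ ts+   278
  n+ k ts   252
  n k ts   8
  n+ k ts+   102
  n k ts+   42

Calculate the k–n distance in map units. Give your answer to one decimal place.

11.5 map units

The two most frequent reciprocal classes, n k+ ts+ and n+ k ts, are the parental types, so the F1 was n k+ ts+ / n+ k ts.
The two rarest classes, n+ k+ ts+ and n k ts, are the double crossovers. Comparing them with the parentals, only the n allele has switched, so n is the middle locus and the order is k – n – ts.
Crossovers in the k–n interval produce the single-crossover classes n k ts+ and n+ k+ ts (42 + 35 = 77) plus the double crossovers (15).
RF(k–n) = (77 + 15) / 800 = 92/800 = 0.1150 → 11.5 map units.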